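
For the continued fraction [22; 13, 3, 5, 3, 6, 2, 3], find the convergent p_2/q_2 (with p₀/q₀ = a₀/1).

Using pₖ = aₖpₖ₋₁ + pₖ₋₂, qₖ = aₖqₖ₋₁ + qₖ₋₂ (with p₋₁=1, p₋₂=0, q₋₁=0, q₋₂=1):
  k=0: a=22, p=22, q=1
  k=1: a=13, p=287, q=13
  k=2: a=3, p=883, q=40

883/40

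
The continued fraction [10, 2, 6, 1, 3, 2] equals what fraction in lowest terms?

1371/131

Using pₖ = aₖpₖ₋₁ + pₖ₋₂ and qₖ = aₖqₖ₋₁ + qₖ₋₂:
  k=0: a=10, p=10, q=1
  k=1: a=2, p=21, q=2
  k=2: a=6, p=136, q=13
  k=3: a=1, p=157, q=15
  k=4: a=3, p=607, q=58
  k=5: a=2, p=1371, q=131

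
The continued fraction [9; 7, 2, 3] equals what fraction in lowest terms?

475/52

Using pₖ = aₖpₖ₋₁ + pₖ₋₂ and qₖ = aₖqₖ₋₁ + qₖ₋₂:
  k=0: a=9, p=9, q=1
  k=1: a=7, p=64, q=7
  k=2: a=2, p=137, q=15
  k=3: a=3, p=475, q=52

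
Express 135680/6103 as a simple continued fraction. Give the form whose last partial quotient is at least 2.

135680 = 22×6103 + 1414
6103 = 4×1414 + 447
1414 = 3×447 + 73
447 = 6×73 + 9
73 = 8×9 + 1
9 = 9×1 + 0  (stop)
So 135680/6103 = [22; 4, 3, 6, 8, 9].

[22; 4, 3, 6, 8, 9]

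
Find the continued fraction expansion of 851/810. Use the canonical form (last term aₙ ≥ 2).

851 = 1·810 + 41
810 = 19·41 + 31
41 = 1·31 + 10
31 = 3·10 + 1
10 = 10·1 + 0  (stop)
So 851/810 = [1; 19, 1, 3, 10].

[1; 19, 1, 3, 10]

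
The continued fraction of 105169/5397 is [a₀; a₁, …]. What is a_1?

2

105169 = 19·5397 + 2626   →  a_0 = 19
5397 = 2·2626 + 145   →  a_1 = 2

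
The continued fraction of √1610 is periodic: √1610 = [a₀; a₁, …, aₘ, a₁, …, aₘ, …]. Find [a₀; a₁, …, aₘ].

a₀ = ⌊√1610⌋ = 40.
With m₀=0, d₀=1 and mₖ₊₁ = dₖaₖ − mₖ, dₖ₊₁ = (n − mₖ₊₁²)/dₖ, aₖ₊₁ = ⌊(a₀+mₖ₊₁)/dₖ₊₁⌋:
  k=1: m=40, d=10, a=8
  k=2: m=40, d=1, a=80
d=1 and a=2a₀=80 at k=2, so the next step gives (m, d) = (40, 10) again — its k=1 value — and the period has length 2.

[40; 8, 80]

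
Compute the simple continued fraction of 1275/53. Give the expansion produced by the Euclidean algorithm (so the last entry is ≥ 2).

1275 = 24·53 + 3
53 = 17·3 + 2
3 = 1·2 + 1
2 = 2·1 + 0  (stop)
So 1275/53 = [24; 17, 1, 2].

[24; 17, 1, 2]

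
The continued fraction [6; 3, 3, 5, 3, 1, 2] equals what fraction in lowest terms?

Fold from the inside: start with 2/1.
  1 + 1/2 = 3/2
  3 + 2/3 = 11/3
  5 + 3/11 = 58/11
  3 + 11/58 = 185/58
  3 + 58/185 = 613/185
  6 + 185/613 = 3863/613

3863/613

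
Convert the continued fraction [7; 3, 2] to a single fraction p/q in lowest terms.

Using pₖ = aₖpₖ₋₁ + pₖ₋₂ and qₖ = aₖqₖ₋₁ + qₖ₋₂:
  k=0: a=7, p=7, q=1
  k=1: a=3, p=22, q=3
  k=2: a=2, p=51, q=7

51/7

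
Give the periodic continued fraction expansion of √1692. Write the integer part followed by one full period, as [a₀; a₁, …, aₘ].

[41; 7, 2, 7, 82]

a₀ = ⌊√1692⌋ = 41.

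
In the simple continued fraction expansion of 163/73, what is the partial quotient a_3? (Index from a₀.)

163 = 2·73 + 17   →  a_0 = 2
73 = 4·17 + 5   →  a_1 = 4
17 = 3·5 + 2   →  a_2 = 3
5 = 2·2 + 1   →  a_3 = 2

2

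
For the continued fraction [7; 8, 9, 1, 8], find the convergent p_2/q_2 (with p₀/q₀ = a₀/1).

Using pₖ = aₖpₖ₋₁ + pₖ₋₂, qₖ = aₖqₖ₋₁ + qₖ₋₂ (with p₋₁=1, p₋₂=0, q₋₁=0, q₋₂=1):
  k=0: a=7, p=7, q=1
  k=1: a=8, p=57, q=8
  k=2: a=9, p=520, q=73

520/73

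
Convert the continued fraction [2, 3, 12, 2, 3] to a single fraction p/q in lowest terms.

623/268

Fold from the inside: start with 3/1.
  2 + 1/3 = 7/3
  12 + 3/7 = 87/7
  3 + 7/87 = 268/87
  2 + 87/268 = 623/268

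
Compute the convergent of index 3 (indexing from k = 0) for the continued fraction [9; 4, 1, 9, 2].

Using pₖ = aₖpₖ₋₁ + pₖ₋₂, qₖ = aₖqₖ₋₁ + qₖ₋₂ (with p₋₁=1, p₋₂=0, q₋₁=0, q₋₂=1):
  k=0: a=9, p=9, q=1
  k=1: a=4, p=37, q=4
  k=2: a=1, p=46, q=5
  k=3: a=9, p=451, q=49

451/49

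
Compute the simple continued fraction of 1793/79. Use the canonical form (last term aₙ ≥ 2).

1793 = 22·79 + 55
79 = 1·55 + 24
55 = 2·24 + 7
24 = 3·7 + 3
7 = 2·3 + 1
3 = 3·1 + 0  (stop)
So 1793/79 = [22; 1, 2, 3, 2, 3].

[22; 1, 2, 3, 2, 3]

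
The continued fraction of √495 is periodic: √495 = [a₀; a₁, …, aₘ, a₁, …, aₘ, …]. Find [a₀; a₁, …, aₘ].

[22; 4, 44]

a₀ = ⌊√495⌋ = 22.
With m₀=0, d₀=1 and mₖ₊₁ = dₖaₖ − mₖ, dₖ₊₁ = (n − mₖ₊₁²)/dₖ, aₖ₊₁ = ⌊(a₀+mₖ₊₁)/dₖ₊₁⌋:
  k=1: m=22, d=11, a=4
  k=2: m=22, d=1, a=44
d=1 and a=2a₀=44 at k=2, so the next step gives (m, d) = (22, 11) again — its k=1 value — and the period has length 2.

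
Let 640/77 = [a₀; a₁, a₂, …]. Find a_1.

3

640 = 8·77 + 24   →  a_0 = 8
77 = 3·24 + 5   →  a_1 = 3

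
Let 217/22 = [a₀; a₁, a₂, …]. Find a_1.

217 = 9·22 + 19   →  a_0 = 9
22 = 1·19 + 3   →  a_1 = 1

1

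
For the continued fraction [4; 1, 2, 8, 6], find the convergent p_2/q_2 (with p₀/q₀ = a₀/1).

14/3

Using pₖ = aₖpₖ₋₁ + pₖ₋₂, qₖ = aₖqₖ₋₁ + qₖ₋₂ (with p₋₁=1, p₋₂=0, q₋₁=0, q₋₂=1):
  k=0: a=4, p=4, q=1
  k=1: a=1, p=5, q=1
  k=2: a=2, p=14, q=3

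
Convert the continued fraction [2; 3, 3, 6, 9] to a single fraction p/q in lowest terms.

1328/577

Using pₖ = aₖpₖ₋₁ + pₖ₋₂ and qₖ = aₖqₖ₋₁ + qₖ₋₂:
  k=0: a=2, p=2, q=1
  k=1: a=3, p=7, q=3
  k=2: a=3, p=23, q=10
  k=3: a=6, p=145, q=63
  k=4: a=9, p=1328, q=577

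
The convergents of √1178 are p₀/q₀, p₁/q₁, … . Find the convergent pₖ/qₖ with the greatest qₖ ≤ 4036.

59583/1736

√1178 = [34; 3, 9, 2, 9, 3, 68, …] (period length 6).
Convergents:
  p_0/q_0 = 34/1
  p_1/q_1 = 103/3
  p_2/q_2 = 961/28
  p_3/q_3 = 2025/59
  p_4/q_4 = 19186/559
  p_5/q_5 = 59583/1736
  p_6/q_6 = 4070830/118607
q_5 = 1736 ≤ 4036 < 118607 = q_6, so the answer is 59583/1736.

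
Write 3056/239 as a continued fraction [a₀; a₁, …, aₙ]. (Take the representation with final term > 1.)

3056 = 12*239 + 188
239 = 1*188 + 51
188 = 3*51 + 35
51 = 1*35 + 16
35 = 2*16 + 3
16 = 5*3 + 1
3 = 3*1 + 0  (stop)
So 3056/239 = [12; 1, 3, 1, 2, 5, 3].

[12; 1, 3, 1, 2, 5, 3]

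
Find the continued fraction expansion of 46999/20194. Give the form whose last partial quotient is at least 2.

46999 = 2×20194 + 6611
20194 = 3×6611 + 361
6611 = 18×361 + 113
361 = 3×113 + 22
113 = 5×22 + 3
22 = 7×3 + 1
3 = 3×1 + 0  (stop)
So 46999/20194 = [2; 3, 18, 3, 5, 7, 3].

[2; 3, 18, 3, 5, 7, 3]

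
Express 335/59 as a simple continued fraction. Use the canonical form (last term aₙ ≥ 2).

335 = 5×59 + 40
59 = 1×40 + 19
40 = 2×19 + 2
19 = 9×2 + 1
2 = 2×1 + 0  (stop)
So 335/59 = [5; 1, 2, 9, 2].

[5; 1, 2, 9, 2]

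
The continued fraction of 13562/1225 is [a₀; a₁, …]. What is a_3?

13562 = 11·1225 + 87   →  a_0 = 11
1225 = 14·87 + 7   →  a_1 = 14
87 = 12·7 + 3   →  a_2 = 12
7 = 2·3 + 1   →  a_3 = 2

2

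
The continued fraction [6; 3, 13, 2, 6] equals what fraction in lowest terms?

Using pₖ = aₖpₖ₋₁ + pₖ₋₂ and qₖ = aₖqₖ₋₁ + qₖ₋₂:
  k=0: a=6, p=6, q=1
  k=1: a=3, p=19, q=3
  k=2: a=13, p=253, q=40
  k=3: a=2, p=525, q=83
  k=4: a=6, p=3403, q=538

3403/538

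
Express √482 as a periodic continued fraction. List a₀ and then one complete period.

[21; 1, 20, 1, 42]

a₀ = ⌊√482⌋ = 21.
With m₀=0, d₀=1 and mₖ₊₁ = dₖaₖ − mₖ, dₖ₊₁ = (n − mₖ₊₁²)/dₖ, aₖ₊₁ = ⌊(a₀+mₖ₊₁)/dₖ₊₁⌋:
  k=1: m=21, d=41, a=1
  k=2: m=20, d=2, a=20
  k=3: m=20, d=41, a=1
  k=4: m=21, d=1, a=42
d=1 and a=2a₀=42 at k=4, so the next step gives (m, d) = (21, 41) again — its k=1 value — and the period has length 4.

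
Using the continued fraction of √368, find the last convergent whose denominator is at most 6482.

√368 = [19; 5, 2, 5, 38, …] (period length 4).
Convergents:
  p_0/q_0 = 19/1
  p_1/q_1 = 96/5
  p_2/q_2 = 211/11
  p_3/q_3 = 1151/60
  p_4/q_4 = 43949/2291
  p_5/q_5 = 220896/11515
q_4 = 2291 ≤ 6482 < 11515 = q_5, so the answer is 43949/2291.

43949/2291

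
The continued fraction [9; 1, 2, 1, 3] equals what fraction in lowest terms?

146/15

Using pₖ = aₖpₖ₋₁ + pₖ₋₂ and qₖ = aₖqₖ₋₁ + qₖ₋₂:
  k=0: a=9, p=9, q=1
  k=1: a=1, p=10, q=1
  k=2: a=2, p=29, q=3
  k=3: a=1, p=39, q=4
  k=4: a=3, p=146, q=15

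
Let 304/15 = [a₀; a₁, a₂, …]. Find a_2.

304 = 20·15 + 4   →  a_0 = 20
15 = 3·4 + 3   →  a_1 = 3
4 = 1·3 + 1   →  a_2 = 1

1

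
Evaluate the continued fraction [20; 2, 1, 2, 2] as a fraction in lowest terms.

Using pₖ = aₖpₖ₋₁ + pₖ₋₂ and qₖ = aₖqₖ₋₁ + qₖ₋₂:
  k=0: a=20, p=20, q=1
  k=1: a=2, p=41, q=2
  k=2: a=1, p=61, q=3
  k=3: a=2, p=163, q=8
  k=4: a=2, p=387, q=19

387/19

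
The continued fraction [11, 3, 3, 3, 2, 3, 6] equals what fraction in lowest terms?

Fold from the inside: start with 6/1.
  3 + 1/6 = 19/6
  2 + 6/19 = 44/19
  3 + 19/44 = 151/44
  3 + 44/151 = 497/151
  3 + 151/497 = 1642/497
  11 + 497/1642 = 18559/1642

18559/1642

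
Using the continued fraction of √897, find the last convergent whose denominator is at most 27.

599/20

√897 = [29; 1, 18, 1, 58, …] (period length 4).
Convergents:
  p_0/q_0 = 29/1
  p_1/q_1 = 30/1
  p_2/q_2 = 569/19
  p_3/q_3 = 599/20
  p_4/q_4 = 35311/1179
q_3 = 20 ≤ 27 < 1179 = q_4, so the answer is 599/20.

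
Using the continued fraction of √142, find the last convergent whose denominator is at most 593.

√142 = [11; 1, 10, 1, 22, …] (period length 4).
Convergents:
  p_0/q_0 = 11/1
  p_1/q_1 = 12/1
  p_2/q_2 = 131/11
  p_3/q_3 = 143/12
  p_4/q_4 = 3277/275
  p_5/q_5 = 3420/287
  p_6/q_6 = 37477/3145
q_5 = 287 ≤ 593 < 3145 = q_6, so the answer is 3420/287.

3420/287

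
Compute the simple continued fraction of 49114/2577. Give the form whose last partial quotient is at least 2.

49114 = 19×2577 + 151
2577 = 17×151 + 10
151 = 15×10 + 1
10 = 10×1 + 0  (stop)
So 49114/2577 = [19; 17, 15, 10].

[19; 17, 15, 10]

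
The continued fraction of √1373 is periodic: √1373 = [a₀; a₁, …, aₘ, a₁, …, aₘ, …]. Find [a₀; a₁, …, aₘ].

a₀ = ⌊√1373⌋ = 37.
With m₀=0, d₀=1 and mₖ₊₁ = dₖaₖ − mₖ, dₖ₊₁ = (n − mₖ₊₁²)/dₖ, aₖ₊₁ = ⌊(a₀+mₖ₊₁)/dₖ₊₁⌋:
  k=1: m=37, d=4, a=18
  k=2: m=35, d=37, a=1
  k=3: m=2, d=37, a=1
  k=4: m=35, d=4, a=18
  k=5: m=37, d=1, a=74
d=1 and a=2a₀=74 at k=5, so the next step gives (m, d) = (37, 4) again — its k=1 value — and the period has length 5.

[37; 18, 1, 1, 18, 74]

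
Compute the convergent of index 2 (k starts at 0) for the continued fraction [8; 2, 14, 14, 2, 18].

Using pₖ = aₖpₖ₋₁ + pₖ₋₂, qₖ = aₖqₖ₋₁ + qₖ₋₂ (with p₋₁=1, p₋₂=0, q₋₁=0, q₋₂=1):
  k=0: a=8, p=8, q=1
  k=1: a=2, p=17, q=2
  k=2: a=14, p=246, q=29

246/29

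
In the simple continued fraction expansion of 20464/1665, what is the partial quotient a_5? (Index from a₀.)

2

20464 = 12·1665 + 484   →  a_0 = 12
1665 = 3·484 + 213   →  a_1 = 3
484 = 2·213 + 58   →  a_2 = 2
213 = 3·58 + 39   →  a_3 = 3
58 = 1·39 + 19   →  a_4 = 1
39 = 2·19 + 1   →  a_5 = 2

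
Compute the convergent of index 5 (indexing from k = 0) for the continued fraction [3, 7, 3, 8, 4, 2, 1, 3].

5304/1691

Using pₖ = aₖpₖ₋₁ + pₖ₋₂, qₖ = aₖqₖ₋₁ + qₖ₋₂ (with p₋₁=1, p₋₂=0, q₋₁=0, q₋₂=1):
  k=0: a=3, p=3, q=1
  k=1: a=7, p=22, q=7
  k=2: a=3, p=69, q=22
  k=3: a=8, p=574, q=183
  k=4: a=4, p=2365, q=754
  k=5: a=2, p=5304, q=1691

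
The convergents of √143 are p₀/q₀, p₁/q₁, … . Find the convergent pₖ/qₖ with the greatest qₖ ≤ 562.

6589/551

√143 = [11; 1, 22, …] (period length 2).
Convergents:
  p_0/q_0 = 11/1
  p_1/q_1 = 12/1
  p_2/q_2 = 275/23
  p_3/q_3 = 287/24
  p_4/q_4 = 6589/551
  p_5/q_5 = 6876/575
q_4 = 551 ≤ 562 < 575 = q_5, so the answer is 6589/551.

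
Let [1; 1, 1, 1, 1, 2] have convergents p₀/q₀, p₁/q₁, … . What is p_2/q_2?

Using pₖ = aₖpₖ₋₁ + pₖ₋₂, qₖ = aₖqₖ₋₁ + qₖ₋₂ (with p₋₁=1, p₋₂=0, q₋₁=0, q₋₂=1):
  k=0: a=1, p=1, q=1
  k=1: a=1, p=2, q=1
  k=2: a=1, p=3, q=2

3/2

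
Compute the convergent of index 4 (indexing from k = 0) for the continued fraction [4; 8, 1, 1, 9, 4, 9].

Using pₖ = aₖpₖ₋₁ + pₖ₋₂, qₖ = aₖqₖ₋₁ + qₖ₋₂ (with p₋₁=1, p₋₂=0, q₋₁=0, q₋₂=1):
  k=0: a=4, p=4, q=1
  k=1: a=8, p=33, q=8
  k=2: a=1, p=37, q=9
  k=3: a=1, p=70, q=17
  k=4: a=9, p=667, q=162

667/162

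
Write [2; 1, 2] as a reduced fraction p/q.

8/3

Fold from the inside: start with 2/1.
  1 + 1/2 = 3/2
  2 + 2/3 = 8/3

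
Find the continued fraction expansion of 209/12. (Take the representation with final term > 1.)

[17; 2, 2, 2]

209 = 17×12 + 5
12 = 2×5 + 2
5 = 2×2 + 1
2 = 2×1 + 0  (stop)
So 209/12 = [17; 2, 2, 2].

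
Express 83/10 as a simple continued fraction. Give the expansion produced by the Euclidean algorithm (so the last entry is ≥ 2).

83 = 8*10 + 3
10 = 3*3 + 1
3 = 3*1 + 0  (stop)
So 83/10 = [8; 3, 3].

[8; 3, 3]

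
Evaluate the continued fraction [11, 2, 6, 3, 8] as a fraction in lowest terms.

3909/341

Fold from the inside: start with 8/1.
  3 + 1/8 = 25/8
  6 + 8/25 = 158/25
  2 + 25/158 = 341/158
  11 + 158/341 = 3909/341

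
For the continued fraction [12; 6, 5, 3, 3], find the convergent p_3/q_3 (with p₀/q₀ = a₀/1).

Using pₖ = aₖpₖ₋₁ + pₖ₋₂, qₖ = aₖqₖ₋₁ + qₖ₋₂ (with p₋₁=1, p₋₂=0, q₋₁=0, q₋₂=1):
  k=0: a=12, p=12, q=1
  k=1: a=6, p=73, q=6
  k=2: a=5, p=377, q=31
  k=3: a=3, p=1204, q=99

1204/99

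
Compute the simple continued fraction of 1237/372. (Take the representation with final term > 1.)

[3; 3, 13, 2, 4]

1237 = 3*372 + 121
372 = 3*121 + 9
121 = 13*9 + 4
9 = 2*4 + 1
4 = 4*1 + 0  (stop)
So 1237/372 = [3; 3, 13, 2, 4].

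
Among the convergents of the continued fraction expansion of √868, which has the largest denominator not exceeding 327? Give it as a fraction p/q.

√868 = [29; 2, 6, 19, 2, 19, 6, 2, 58, …] (period length 8).
Convergents:
  p_0/q_0 = 29/1
  p_1/q_1 = 59/2
  p_2/q_2 = 383/13
  p_3/q_3 = 7336/249
  p_4/q_4 = 15055/511
q_3 = 249 ≤ 327 < 511 = q_4, so the answer is 7336/249.

7336/249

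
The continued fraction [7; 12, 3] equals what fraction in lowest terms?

Fold from the inside: start with 3/1.
  12 + 1/3 = 37/3
  7 + 3/37 = 262/37

262/37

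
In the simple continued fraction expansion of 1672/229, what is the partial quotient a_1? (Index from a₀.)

3

1672 = 7·229 + 69   →  a_0 = 7
229 = 3·69 + 22   →  a_1 = 3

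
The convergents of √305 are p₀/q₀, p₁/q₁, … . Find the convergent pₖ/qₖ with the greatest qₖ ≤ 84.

489/28

√305 = [17; 2, 6, 2, 34, …] (period length 4).
Convergents:
  p_0/q_0 = 17/1
  p_1/q_1 = 35/2
  p_2/q_2 = 227/13
  p_3/q_3 = 489/28
  p_4/q_4 = 16853/965
q_3 = 28 ≤ 84 < 965 = q_4, so the answer is 489/28.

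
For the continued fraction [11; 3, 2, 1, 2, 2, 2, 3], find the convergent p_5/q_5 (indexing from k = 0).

723/64

Using pₖ = aₖpₖ₋₁ + pₖ₋₂, qₖ = aₖqₖ₋₁ + qₖ₋₂ (with p₋₁=1, p₋₂=0, q₋₁=0, q₋₂=1):
  k=0: a=11, p=11, q=1
  k=1: a=3, p=34, q=3
  k=2: a=2, p=79, q=7
  k=3: a=1, p=113, q=10
  k=4: a=2, p=305, q=27
  k=5: a=2, p=723, q=64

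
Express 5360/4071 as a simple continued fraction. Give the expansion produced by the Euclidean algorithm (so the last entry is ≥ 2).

[1; 3, 6, 3, 7, 4, 2]

5360 = 1×4071 + 1289
4071 = 3×1289 + 204
1289 = 6×204 + 65
204 = 3×65 + 9
65 = 7×9 + 2
9 = 4×2 + 1
2 = 2×1 + 0  (stop)
So 5360/4071 = [1; 3, 6, 3, 7, 4, 2].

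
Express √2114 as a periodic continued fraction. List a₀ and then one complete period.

[45; 1, 44, 1, 90]

a₀ = ⌊√2114⌋ = 45.
With m₀=0, d₀=1 and mₖ₊₁ = dₖaₖ − mₖ, dₖ₊₁ = (n − mₖ₊₁²)/dₖ, aₖ₊₁ = ⌊(a₀+mₖ₊₁)/dₖ₊₁⌋:
  k=1: m=45, d=89, a=1
  k=2: m=44, d=2, a=44
  k=3: m=44, d=89, a=1
  k=4: m=45, d=1, a=90
d=1 and a=2a₀=90 at k=4, so the next step gives (m, d) = (45, 89) again — its k=1 value — and the period has length 4.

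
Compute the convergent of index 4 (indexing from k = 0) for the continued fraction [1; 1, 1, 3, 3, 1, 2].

Using pₖ = aₖpₖ₋₁ + pₖ₋₂, qₖ = aₖqₖ₋₁ + qₖ₋₂ (with p₋₁=1, p₋₂=0, q₋₁=0, q₋₂=1):
  k=0: a=1, p=1, q=1
  k=1: a=1, p=2, q=1
  k=2: a=1, p=3, q=2
  k=3: a=3, p=11, q=7
  k=4: a=3, p=36, q=23

36/23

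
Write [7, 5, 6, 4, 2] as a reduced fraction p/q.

Using pₖ = aₖpₖ₋₁ + pₖ₋₂ and qₖ = aₖqₖ₋₁ + qₖ₋₂:
  k=0: a=7, p=7, q=1
  k=1: a=5, p=36, q=5
  k=2: a=6, p=223, q=31
  k=3: a=4, p=928, q=129
  k=4: a=2, p=2079, q=289

2079/289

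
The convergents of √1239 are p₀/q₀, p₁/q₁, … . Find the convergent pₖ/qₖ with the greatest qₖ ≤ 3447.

61951/1760

√1239 = [35; 5, 70, …] (period length 2).
Convergents:
  p_0/q_0 = 35/1
  p_1/q_1 = 176/5
  p_2/q_2 = 12355/351
  p_3/q_3 = 61951/1760
  p_4/q_4 = 4348925/123551
q_3 = 1760 ≤ 3447 < 123551 = q_4, so the answer is 61951/1760.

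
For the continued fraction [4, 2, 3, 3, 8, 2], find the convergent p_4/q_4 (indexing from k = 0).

Using pₖ = aₖpₖ₋₁ + pₖ₋₂, qₖ = aₖqₖ₋₁ + qₖ₋₂ (with p₋₁=1, p₋₂=0, q₋₁=0, q₋₂=1):
  k=0: a=4, p=4, q=1
  k=1: a=2, p=9, q=2
  k=2: a=3, p=31, q=7
  k=3: a=3, p=102, q=23
  k=4: a=8, p=847, q=191

847/191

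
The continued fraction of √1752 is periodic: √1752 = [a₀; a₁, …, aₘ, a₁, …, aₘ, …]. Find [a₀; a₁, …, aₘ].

a₀ = ⌊√1752⌋ = 41.
With m₀=0, d₀=1 and mₖ₊₁ = dₖaₖ − mₖ, dₖ₊₁ = (n − mₖ₊₁²)/dₖ, aₖ₊₁ = ⌊(a₀+mₖ₊₁)/dₖ₊₁⌋:
  k=1: m=41, d=71, a=1
  k=2: m=30, d=12, a=5
  k=3: m=30, d=71, a=1
  k=4: m=41, d=1, a=82
d=1 and a=2a₀=82 at k=4, so the next step gives (m, d) = (41, 71) again — its k=1 value — and the period has length 4.

[41; 1, 5, 1, 82]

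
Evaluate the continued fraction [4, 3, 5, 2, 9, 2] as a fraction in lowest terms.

3007/697

Fold from the inside: start with 2/1.
  9 + 1/2 = 19/2
  2 + 2/19 = 40/19
  5 + 19/40 = 219/40
  3 + 40/219 = 697/219
  4 + 219/697 = 3007/697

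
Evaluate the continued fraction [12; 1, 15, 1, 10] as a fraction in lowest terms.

2407/186

Fold from the inside: start with 10/1.
  1 + 1/10 = 11/10
  15 + 10/11 = 175/11
  1 + 11/175 = 186/175
  12 + 175/186 = 2407/186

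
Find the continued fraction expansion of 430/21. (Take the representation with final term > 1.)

[20; 2, 10]

430 = 20·21 + 10
21 = 2·10 + 1
10 = 10·1 + 0  (stop)
So 430/21 = [20; 2, 10].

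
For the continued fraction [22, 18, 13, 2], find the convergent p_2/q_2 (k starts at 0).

5183/235

Using pₖ = aₖpₖ₋₁ + pₖ₋₂, qₖ = aₖqₖ₋₁ + qₖ₋₂ (with p₋₁=1, p₋₂=0, q₋₁=0, q₋₂=1):
  k=0: a=22, p=22, q=1
  k=1: a=18, p=397, q=18
  k=2: a=13, p=5183, q=235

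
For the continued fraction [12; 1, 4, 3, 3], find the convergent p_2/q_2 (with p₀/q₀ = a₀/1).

Using pₖ = aₖpₖ₋₁ + pₖ₋₂, qₖ = aₖqₖ₋₁ + qₖ₋₂ (with p₋₁=1, p₋₂=0, q₋₁=0, q₋₂=1):
  k=0: a=12, p=12, q=1
  k=1: a=1, p=13, q=1
  k=2: a=4, p=64, q=5

64/5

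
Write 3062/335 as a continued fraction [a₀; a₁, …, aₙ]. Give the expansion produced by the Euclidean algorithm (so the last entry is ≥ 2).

[9; 7, 7, 1, 5]

3062 = 9×335 + 47
335 = 7×47 + 6
47 = 7×6 + 5
6 = 1×5 + 1
5 = 5×1 + 0  (stop)
So 3062/335 = [9; 7, 7, 1, 5].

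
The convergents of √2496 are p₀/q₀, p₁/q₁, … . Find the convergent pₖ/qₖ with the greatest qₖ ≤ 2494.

√2496 = [49; 1, 23, 1, 98, …] (period length 4).
Convergents:
  p_0/q_0 = 49/1
  p_1/q_1 = 50/1
  p_2/q_2 = 1199/24
  p_3/q_3 = 1249/25
  p_4/q_4 = 123601/2474
  p_5/q_5 = 124850/2499
q_4 = 2474 ≤ 2494 < 2499 = q_5, so the answer is 123601/2474.

123601/2474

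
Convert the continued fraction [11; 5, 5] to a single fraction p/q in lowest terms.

Fold from the inside: start with 5/1.
  5 + 1/5 = 26/5
  11 + 5/26 = 291/26

291/26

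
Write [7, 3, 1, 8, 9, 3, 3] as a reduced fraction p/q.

Using pₖ = aₖpₖ₋₁ + pₖ₋₂ and qₖ = aₖqₖ₋₁ + qₖ₋₂:
  k=0: a=7, p=7, q=1
  k=1: a=3, p=22, q=3
  k=2: a=1, p=29, q=4
  k=3: a=8, p=254, q=35
  k=4: a=9, p=2315, q=319
  k=5: a=3, p=7199, q=992
  k=6: a=3, p=23912, q=3295

23912/3295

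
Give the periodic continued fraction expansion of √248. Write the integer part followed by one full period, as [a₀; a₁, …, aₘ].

[15; 1, 2, 1, 30]

a₀ = ⌊√248⌋ = 15.
With m₀=0, d₀=1 and mₖ₊₁ = dₖaₖ − mₖ, dₖ₊₁ = (n − mₖ₊₁²)/dₖ, aₖ₊₁ = ⌊(a₀+mₖ₊₁)/dₖ₊₁⌋:
  k=1: m=15, d=23, a=1
  k=2: m=8, d=8, a=2
  k=3: m=8, d=23, a=1
  k=4: m=15, d=1, a=30
d=1 and a=2a₀=30 at k=4, so the next step gives (m, d) = (15, 23) again — its k=1 value — and the period has length 4.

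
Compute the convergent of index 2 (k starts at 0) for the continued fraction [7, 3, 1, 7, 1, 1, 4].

29/4

Using pₖ = aₖpₖ₋₁ + pₖ₋₂, qₖ = aₖqₖ₋₁ + qₖ₋₂ (with p₋₁=1, p₋₂=0, q₋₁=0, q₋₂=1):
  k=0: a=7, p=7, q=1
  k=1: a=3, p=22, q=3
  k=2: a=1, p=29, q=4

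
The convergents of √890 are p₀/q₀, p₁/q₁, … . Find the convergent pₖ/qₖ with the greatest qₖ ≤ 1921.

√890 = [29; 1, 4, 1, 58, …] (period length 4).
Convergents:
  p_0/q_0 = 29/1
  p_1/q_1 = 30/1
  p_2/q_2 = 149/5
  p_3/q_3 = 179/6
  p_4/q_4 = 10531/353
  p_5/q_5 = 10710/359
  p_6/q_6 = 53371/1789
  p_7/q_7 = 64081/2148
q_6 = 1789 ≤ 1921 < 2148 = q_7, so the answer is 53371/1789.

53371/1789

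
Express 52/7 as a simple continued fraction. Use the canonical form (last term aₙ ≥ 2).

[7; 2, 3]

52 = 7×7 + 3
7 = 2×3 + 1
3 = 3×1 + 0  (stop)
So 52/7 = [7; 2, 3].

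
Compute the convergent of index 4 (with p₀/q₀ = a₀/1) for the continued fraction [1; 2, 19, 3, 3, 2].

Using pₖ = aₖpₖ₋₁ + pₖ₋₂, qₖ = aₖqₖ₋₁ + qₖ₋₂ (with p₋₁=1, p₋₂=0, q₋₁=0, q₋₂=1):
  k=0: a=1, p=1, q=1
  k=1: a=2, p=3, q=2
  k=2: a=19, p=58, q=39
  k=3: a=3, p=177, q=119
  k=4: a=3, p=589, q=396

589/396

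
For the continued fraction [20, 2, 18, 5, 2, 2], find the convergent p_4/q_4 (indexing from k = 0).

Using pₖ = aₖpₖ₋₁ + pₖ₋₂, qₖ = aₖqₖ₋₁ + qₖ₋₂ (with p₋₁=1, p₋₂=0, q₋₁=0, q₋₂=1):
  k=0: a=20, p=20, q=1
  k=1: a=2, p=41, q=2
  k=2: a=18, p=758, q=37
  k=3: a=5, p=3831, q=187
  k=4: a=2, p=8420, q=411

8420/411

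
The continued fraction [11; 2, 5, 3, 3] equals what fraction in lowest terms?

1329/116

Using pₖ = aₖpₖ₋₁ + pₖ₋₂ and qₖ = aₖqₖ₋₁ + qₖ₋₂:
  k=0: a=11, p=11, q=1
  k=1: a=2, p=23, q=2
  k=2: a=5, p=126, q=11
  k=3: a=3, p=401, q=35
  k=4: a=3, p=1329, q=116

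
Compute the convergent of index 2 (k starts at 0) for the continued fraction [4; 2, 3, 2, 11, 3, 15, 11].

31/7

Using pₖ = aₖpₖ₋₁ + pₖ₋₂, qₖ = aₖqₖ₋₁ + qₖ₋₂ (with p₋₁=1, p₋₂=0, q₋₁=0, q₋₂=1):
  k=0: a=4, p=4, q=1
  k=1: a=2, p=9, q=2
  k=2: a=3, p=31, q=7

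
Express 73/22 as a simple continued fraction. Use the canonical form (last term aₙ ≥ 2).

73 = 3·22 + 7
22 = 3·7 + 1
7 = 7·1 + 0  (stop)
So 73/22 = [3; 3, 7].

[3; 3, 7]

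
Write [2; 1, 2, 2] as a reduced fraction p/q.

Fold from the inside: start with 2/1.
  2 + 1/2 = 5/2
  1 + 2/5 = 7/5
  2 + 5/7 = 19/7

19/7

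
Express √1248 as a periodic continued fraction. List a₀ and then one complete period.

[35; 3, 17, 3, 70]

a₀ = ⌊√1248⌋ = 35.
With m₀=0, d₀=1 and mₖ₊₁ = dₖaₖ − mₖ, dₖ₊₁ = (n − mₖ₊₁²)/dₖ, aₖ₊₁ = ⌊(a₀+mₖ₊₁)/dₖ₊₁⌋:
  k=1: m=35, d=23, a=3
  k=2: m=34, d=4, a=17
  k=3: m=34, d=23, a=3
  k=4: m=35, d=1, a=70
d=1 and a=2a₀=70 at k=4, so the next step gives (m, d) = (35, 23) again — its k=1 value — and the period has length 4.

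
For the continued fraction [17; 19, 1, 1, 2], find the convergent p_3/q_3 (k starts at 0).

665/39

Using pₖ = aₖpₖ₋₁ + pₖ₋₂, qₖ = aₖqₖ₋₁ + qₖ₋₂ (with p₋₁=1, p₋₂=0, q₋₁=0, q₋₂=1):
  k=0: a=17, p=17, q=1
  k=1: a=19, p=324, q=19
  k=2: a=1, p=341, q=20
  k=3: a=1, p=665, q=39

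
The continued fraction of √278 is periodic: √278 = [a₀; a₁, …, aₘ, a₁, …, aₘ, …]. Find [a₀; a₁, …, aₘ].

[16; 1, 2, 16, 2, 1, 32]

a₀ = ⌊√278⌋ = 16.
With m₀=0, d₀=1 and mₖ₊₁ = dₖaₖ − mₖ, dₖ₊₁ = (n − mₖ₊₁²)/dₖ, aₖ₊₁ = ⌊(a₀+mₖ₊₁)/dₖ₊₁⌋:
  k=1: m=16, d=22, a=1
  k=2: m=6, d=11, a=2
  k=3: m=16, d=2, a=16
  k=4: m=16, d=11, a=2
  k=5: m=6, d=22, a=1
  k=6: m=16, d=1, a=32
d=1 and a=2a₀=32 at k=6, so the next step gives (m, d) = (16, 22) again — its k=1 value — and the period has length 6.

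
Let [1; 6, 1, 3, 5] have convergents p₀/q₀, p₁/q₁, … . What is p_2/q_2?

8/7

Using pₖ = aₖpₖ₋₁ + pₖ₋₂, qₖ = aₖqₖ₋₁ + qₖ₋₂ (with p₋₁=1, p₋₂=0, q₋₁=0, q₋₂=1):
  k=0: a=1, p=1, q=1
  k=1: a=6, p=7, q=6
  k=2: a=1, p=8, q=7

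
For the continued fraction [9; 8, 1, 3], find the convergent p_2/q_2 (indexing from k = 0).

Using pₖ = aₖpₖ₋₁ + pₖ₋₂, qₖ = aₖqₖ₋₁ + qₖ₋₂ (with p₋₁=1, p₋₂=0, q₋₁=0, q₋₂=1):
  k=0: a=9, p=9, q=1
  k=1: a=8, p=73, q=8
  k=2: a=1, p=82, q=9

82/9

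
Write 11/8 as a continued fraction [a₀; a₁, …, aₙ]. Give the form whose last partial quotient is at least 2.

11 = 1×8 + 3
8 = 2×3 + 2
3 = 1×2 + 1
2 = 2×1 + 0  (stop)
So 11/8 = [1; 2, 1, 2].

[1; 2, 1, 2]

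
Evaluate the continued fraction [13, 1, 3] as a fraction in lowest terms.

Fold from the inside: start with 3/1.
  1 + 1/3 = 4/3
  13 + 3/4 = 55/4

55/4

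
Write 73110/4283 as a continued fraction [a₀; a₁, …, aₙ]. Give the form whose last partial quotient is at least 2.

73110 = 17*4283 + 299
4283 = 14*299 + 97
299 = 3*97 + 8
97 = 12*8 + 1
8 = 8*1 + 0  (stop)
So 73110/4283 = [17; 14, 3, 12, 8].

[17; 14, 3, 12, 8]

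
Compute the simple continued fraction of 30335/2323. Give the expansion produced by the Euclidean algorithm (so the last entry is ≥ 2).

[13; 17, 12, 2, 1, 3]

30335 = 13·2323 + 136
2323 = 17·136 + 11
136 = 12·11 + 4
11 = 2·4 + 3
4 = 1·3 + 1
3 = 3·1 + 0  (stop)
So 30335/2323 = [13; 17, 12, 2, 1, 3].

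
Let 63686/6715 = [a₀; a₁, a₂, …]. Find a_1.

63686 = 9·6715 + 3251   →  a_0 = 9
6715 = 2·3251 + 213   →  a_1 = 2

2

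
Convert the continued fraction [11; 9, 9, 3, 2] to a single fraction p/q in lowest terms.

6577/592

Using pₖ = aₖpₖ₋₁ + pₖ₋₂ and qₖ = aₖqₖ₋₁ + qₖ₋₂:
  k=0: a=11, p=11, q=1
  k=1: a=9, p=100, q=9
  k=2: a=9, p=911, q=82
  k=3: a=3, p=2833, q=255
  k=4: a=2, p=6577, q=592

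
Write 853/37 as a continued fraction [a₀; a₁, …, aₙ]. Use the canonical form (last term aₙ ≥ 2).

[23; 18, 2]

853 = 23×37 + 2
37 = 18×2 + 1
2 = 2×1 + 0  (stop)
So 853/37 = [23; 18, 2].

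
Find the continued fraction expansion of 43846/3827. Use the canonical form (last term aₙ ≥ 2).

[11; 2, 5, 3, 6, 8, 2]

43846 = 11*3827 + 1749
3827 = 2*1749 + 329
1749 = 5*329 + 104
329 = 3*104 + 17
104 = 6*17 + 2
17 = 8*2 + 1
2 = 2*1 + 0  (stop)
So 43846/3827 = [11; 2, 5, 3, 6, 8, 2].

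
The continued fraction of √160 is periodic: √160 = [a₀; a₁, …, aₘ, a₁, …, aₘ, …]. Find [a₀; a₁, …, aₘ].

[12; 1, 1, 1, 5, 1, 1, 1, 24]

a₀ = ⌊√160⌋ = 12.
With m₀=0, d₀=1 and mₖ₊₁ = dₖaₖ − mₖ, dₖ₊₁ = (n − mₖ₊₁²)/dₖ, aₖ₊₁ = ⌊(a₀+mₖ₊₁)/dₖ₊₁⌋:
  k=1: m=12, d=16, a=1
  k=2: m=4, d=9, a=1
  k=3: m=5, d=15, a=1
  k=4: m=10, d=4, a=5
  k=5: m=10, d=15, a=1
  k=6: m=5, d=9, a=1
  k=7: m=4, d=16, a=1
  k=8: m=12, d=1, a=24
d=1 and a=2a₀=24 at k=8, so the next step gives (m, d) = (12, 16) again — its k=1 value — and the period has length 8.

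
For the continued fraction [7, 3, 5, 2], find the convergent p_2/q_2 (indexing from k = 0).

Using pₖ = aₖpₖ₋₁ + pₖ₋₂, qₖ = aₖqₖ₋₁ + qₖ₋₂ (with p₋₁=1, p₋₂=0, q₋₁=0, q₋₂=1):
  k=0: a=7, p=7, q=1
  k=1: a=3, p=22, q=3
  k=2: a=5, p=117, q=16

117/16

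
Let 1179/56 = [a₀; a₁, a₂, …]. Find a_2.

1179 = 21·56 + 3   →  a_0 = 21
56 = 18·3 + 2   →  a_1 = 18
3 = 1·2 + 1   →  a_2 = 1

1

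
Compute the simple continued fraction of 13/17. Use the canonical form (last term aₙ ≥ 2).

13 = 0×17 + 13
17 = 1×13 + 4
13 = 3×4 + 1
4 = 4×1 + 0  (stop)
So 13/17 = [0; 1, 3, 4].

[0; 1, 3, 4]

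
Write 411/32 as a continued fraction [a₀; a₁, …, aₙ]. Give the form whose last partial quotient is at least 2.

411 = 12·32 + 27
32 = 1·27 + 5
27 = 5·5 + 2
5 = 2·2 + 1
2 = 2·1 + 0  (stop)
So 411/32 = [12; 1, 5, 2, 2].

[12; 1, 5, 2, 2]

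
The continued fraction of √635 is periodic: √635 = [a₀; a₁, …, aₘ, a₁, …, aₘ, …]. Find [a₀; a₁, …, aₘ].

[25; 5, 50]

a₀ = ⌊√635⌋ = 25.
With m₀=0, d₀=1 and mₖ₊₁ = dₖaₖ − mₖ, dₖ₊₁ = (n − mₖ₊₁²)/dₖ, aₖ₊₁ = ⌊(a₀+mₖ₊₁)/dₖ₊₁⌋:
  k=1: m=25, d=10, a=5
  k=2: m=25, d=1, a=50
d=1 and a=2a₀=50 at k=2, so the next step gives (m, d) = (25, 10) again — its k=1 value — and the period has length 2.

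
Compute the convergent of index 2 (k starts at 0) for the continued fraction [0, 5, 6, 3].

6/31

Using pₖ = aₖpₖ₋₁ + pₖ₋₂, qₖ = aₖqₖ₋₁ + qₖ₋₂ (with p₋₁=1, p₋₂=0, q₋₁=0, q₋₂=1):
  k=0: a=0, p=0, q=1
  k=1: a=5, p=1, q=5
  k=2: a=6, p=6, q=31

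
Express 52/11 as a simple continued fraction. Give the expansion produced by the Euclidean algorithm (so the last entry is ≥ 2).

52 = 4×11 + 8
11 = 1×8 + 3
8 = 2×3 + 2
3 = 1×2 + 1
2 = 2×1 + 0  (stop)
So 52/11 = [4; 1, 2, 1, 2].

[4; 1, 2, 1, 2]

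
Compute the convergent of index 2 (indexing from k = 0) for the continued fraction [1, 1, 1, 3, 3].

Using pₖ = aₖpₖ₋₁ + pₖ₋₂, qₖ = aₖqₖ₋₁ + qₖ₋₂ (with p₋₁=1, p₋₂=0, q₋₁=0, q₋₂=1):
  k=0: a=1, p=1, q=1
  k=1: a=1, p=2, q=1
  k=2: a=1, p=3, q=2

3/2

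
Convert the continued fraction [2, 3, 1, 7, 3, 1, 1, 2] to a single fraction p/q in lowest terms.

Using pₖ = aₖpₖ₋₁ + pₖ₋₂ and qₖ = aₖqₖ₋₁ + qₖ₋₂:
  k=0: a=2, p=2, q=1
  k=1: a=3, p=7, q=3
  k=2: a=1, p=9, q=4
  k=3: a=7, p=70, q=31
  k=4: a=3, p=219, q=97
  k=5: a=1, p=289, q=128
  k=6: a=1, p=508, q=225
  k=7: a=2, p=1305, q=578

1305/578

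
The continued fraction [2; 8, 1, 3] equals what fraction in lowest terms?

74/35

Using pₖ = aₖpₖ₋₁ + pₖ₋₂ and qₖ = aₖqₖ₋₁ + qₖ₋₂:
  k=0: a=2, p=2, q=1
  k=1: a=8, p=17, q=8
  k=2: a=1, p=19, q=9
  k=3: a=3, p=74, q=35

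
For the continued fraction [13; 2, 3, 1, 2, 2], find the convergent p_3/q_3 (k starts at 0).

121/9

Using pₖ = aₖpₖ₋₁ + pₖ₋₂, qₖ = aₖqₖ₋₁ + qₖ₋₂ (with p₋₁=1, p₋₂=0, q₋₁=0, q₋₂=1):
  k=0: a=13, p=13, q=1
  k=1: a=2, p=27, q=2
  k=2: a=3, p=94, q=7
  k=3: a=1, p=121, q=9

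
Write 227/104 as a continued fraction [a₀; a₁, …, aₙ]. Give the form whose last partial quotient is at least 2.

[2; 5, 2, 9]

227 = 2×104 + 19
104 = 5×19 + 9
19 = 2×9 + 1
9 = 9×1 + 0  (stop)
So 227/104 = [2; 5, 2, 9].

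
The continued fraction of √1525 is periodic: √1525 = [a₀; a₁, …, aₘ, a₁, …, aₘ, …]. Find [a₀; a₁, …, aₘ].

a₀ = ⌊√1525⌋ = 39.
With m₀=0, d₀=1 and mₖ₊₁ = dₖaₖ − mₖ, dₖ₊₁ = (n − mₖ₊₁²)/dₖ, aₖ₊₁ = ⌊(a₀+mₖ₊₁)/dₖ₊₁⌋:
  k=1: m=39, d=4, a=19
  k=2: m=37, d=39, a=1
  k=3: m=2, d=39, a=1
  k=4: m=37, d=4, a=19
  k=5: m=39, d=1, a=78
d=1 and a=2a₀=78 at k=5, so the next step gives (m, d) = (39, 4) again — its k=1 value — and the period has length 5.

[39; 19, 1, 1, 19, 78]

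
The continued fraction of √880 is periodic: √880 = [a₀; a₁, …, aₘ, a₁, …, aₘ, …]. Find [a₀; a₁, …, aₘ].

[29; 1, 1, 1, 58]

a₀ = ⌊√880⌋ = 29.
With m₀=0, d₀=1 and mₖ₊₁ = dₖaₖ − mₖ, dₖ₊₁ = (n − mₖ₊₁²)/dₖ, aₖ₊₁ = ⌊(a₀+mₖ₊₁)/dₖ₊₁⌋:
  k=1: m=29, d=39, a=1
  k=2: m=10, d=20, a=1
  k=3: m=10, d=39, a=1
  k=4: m=29, d=1, a=58
d=1 and a=2a₀=58 at k=4, so the next step gives (m, d) = (29, 39) again — its k=1 value — and the period has length 4.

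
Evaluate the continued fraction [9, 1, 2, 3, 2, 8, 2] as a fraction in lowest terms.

3985/411

Using pₖ = aₖpₖ₋₁ + pₖ₋₂ and qₖ = aₖqₖ₋₁ + qₖ₋₂:
  k=0: a=9, p=9, q=1
  k=1: a=1, p=10, q=1
  k=2: a=2, p=29, q=3
  k=3: a=3, p=97, q=10
  k=4: a=2, p=223, q=23
  k=5: a=8, p=1881, q=194
  k=6: a=2, p=3985, q=411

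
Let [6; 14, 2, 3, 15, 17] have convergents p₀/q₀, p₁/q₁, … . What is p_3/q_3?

Using pₖ = aₖpₖ₋₁ + pₖ₋₂, qₖ = aₖqₖ₋₁ + qₖ₋₂ (with p₋₁=1, p₋₂=0, q₋₁=0, q₋₂=1):
  k=0: a=6, p=6, q=1
  k=1: a=14, p=85, q=14
  k=2: a=2, p=176, q=29
  k=3: a=3, p=613, q=101

613/101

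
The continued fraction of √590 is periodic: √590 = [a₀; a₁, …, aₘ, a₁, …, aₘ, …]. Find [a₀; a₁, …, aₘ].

[24; 3, 2, 4, 2, 3, 48]

a₀ = ⌊√590⌋ = 24.
With m₀=0, d₀=1 and mₖ₊₁ = dₖaₖ − mₖ, dₖ₊₁ = (n − mₖ₊₁²)/dₖ, aₖ₊₁ = ⌊(a₀+mₖ₊₁)/dₖ₊₁⌋:
  k=1: m=24, d=14, a=3
  k=2: m=18, d=19, a=2
  k=3: m=20, d=10, a=4
  k=4: m=20, d=19, a=2
  k=5: m=18, d=14, a=3
  k=6: m=24, d=1, a=48
d=1 and a=2a₀=48 at k=6, so the next step gives (m, d) = (24, 14) again — its k=1 value — and the period has length 6.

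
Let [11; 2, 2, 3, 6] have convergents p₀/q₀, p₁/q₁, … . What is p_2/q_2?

57/5

Using pₖ = aₖpₖ₋₁ + pₖ₋₂, qₖ = aₖqₖ₋₁ + qₖ₋₂ (with p₋₁=1, p₋₂=0, q₋₁=0, q₋₂=1):
  k=0: a=11, p=11, q=1
  k=1: a=2, p=23, q=2
  k=2: a=2, p=57, q=5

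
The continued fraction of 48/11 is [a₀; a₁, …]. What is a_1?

48 = 4·11 + 4   →  a_0 = 4
11 = 2·4 + 3   →  a_1 = 2

2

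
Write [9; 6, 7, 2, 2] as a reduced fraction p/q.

Using pₖ = aₖpₖ₋₁ + pₖ₋₂ and qₖ = aₖqₖ₋₁ + qₖ₋₂:
  k=0: a=9, p=9, q=1
  k=1: a=6, p=55, q=6
  k=2: a=7, p=394, q=43
  k=3: a=2, p=843, q=92
  k=4: a=2, p=2080, q=227

2080/227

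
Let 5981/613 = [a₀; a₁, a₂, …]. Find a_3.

8

5981 = 9·613 + 464   →  a_0 = 9
613 = 1·464 + 149   →  a_1 = 1
464 = 3·149 + 17   →  a_2 = 3
149 = 8·17 + 13   →  a_3 = 8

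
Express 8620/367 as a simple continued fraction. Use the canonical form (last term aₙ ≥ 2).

[23; 2, 19, 1, 8]

8620 = 23×367 + 179
367 = 2×179 + 9
179 = 19×9 + 8
9 = 1×8 + 1
8 = 8×1 + 0  (stop)
So 8620/367 = [23; 2, 19, 1, 8].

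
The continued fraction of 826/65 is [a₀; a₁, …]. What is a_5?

1

826 = 12·65 + 46   →  a_0 = 12
65 = 1·46 + 19   →  a_1 = 1
46 = 2·19 + 8   →  a_2 = 2
19 = 2·8 + 3   →  a_3 = 2
8 = 2·3 + 2   →  a_4 = 2
3 = 1·2 + 1   →  a_5 = 1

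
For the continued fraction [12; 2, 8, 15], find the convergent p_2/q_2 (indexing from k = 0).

212/17

Using pₖ = aₖpₖ₋₁ + pₖ₋₂, qₖ = aₖqₖ₋₁ + qₖ₋₂ (with p₋₁=1, p₋₂=0, q₋₁=0, q₋₂=1):
  k=0: a=12, p=12, q=1
  k=1: a=2, p=25, q=2
  k=2: a=8, p=212, q=17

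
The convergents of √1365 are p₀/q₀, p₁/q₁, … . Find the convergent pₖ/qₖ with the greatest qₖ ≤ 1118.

25271/684

√1365 = [36; 1, 17, 2, 17, 1, 72, …] (period length 6).
Convergents:
  p_0/q_0 = 36/1
  p_1/q_1 = 37/1
  p_2/q_2 = 665/18
  p_3/q_3 = 1367/37
  p_4/q_4 = 23904/647
  p_5/q_5 = 25271/684
  p_6/q_6 = 1843416/49895
q_5 = 684 ≤ 1118 < 49895 = q_6, so the answer is 25271/684.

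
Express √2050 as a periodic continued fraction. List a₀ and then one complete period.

[45; 3, 1, 1, 1, 1, 3, 90]

a₀ = ⌊√2050⌋ = 45.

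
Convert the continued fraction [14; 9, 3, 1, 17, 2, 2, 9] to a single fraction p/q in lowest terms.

Fold from the inside: start with 9/1.
  2 + 1/9 = 19/9
  2 + 9/19 = 47/19
  17 + 19/47 = 818/47
  1 + 47/818 = 865/818
  3 + 818/865 = 3413/865
  9 + 865/3413 = 31582/3413
  14 + 3413/31582 = 445561/31582

445561/31582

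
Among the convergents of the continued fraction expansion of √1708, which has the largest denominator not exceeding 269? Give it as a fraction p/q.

√1708 = [41; 3, 20, 3, 82, …] (period length 4).
Convergents:
  p_0/q_0 = 41/1
  p_1/q_1 = 124/3
  p_2/q_2 = 2521/61
  p_3/q_3 = 7687/186
  p_4/q_4 = 632855/15313
q_3 = 186 ≤ 269 < 15313 = q_4, so the answer is 7687/186.

7687/186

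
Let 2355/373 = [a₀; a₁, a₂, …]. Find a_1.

2355 = 6·373 + 117   →  a_0 = 6
373 = 3·117 + 22   →  a_1 = 3

3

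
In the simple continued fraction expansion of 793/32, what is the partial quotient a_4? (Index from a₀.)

1

793 = 24·32 + 25   →  a_0 = 24
32 = 1·25 + 7   →  a_1 = 1
25 = 3·7 + 4   →  a_2 = 3
7 = 1·4 + 3   →  a_3 = 1
4 = 1·3 + 1   →  a_4 = 1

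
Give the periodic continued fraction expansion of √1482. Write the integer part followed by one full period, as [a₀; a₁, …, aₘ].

[38; 2, 76]

a₀ = ⌊√1482⌋ = 38.
With m₀=0, d₀=1 and mₖ₊₁ = dₖaₖ − mₖ, dₖ₊₁ = (n − mₖ₊₁²)/dₖ, aₖ₊₁ = ⌊(a₀+mₖ₊₁)/dₖ₊₁⌋:
  k=1: m=38, d=38, a=2
  k=2: m=38, d=1, a=76
d=1 and a=2a₀=76 at k=2, so the next step gives (m, d) = (38, 38) again — its k=1 value — and the period has length 2.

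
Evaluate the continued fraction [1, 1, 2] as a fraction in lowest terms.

5/3

Fold from the inside: start with 2/1.
  1 + 1/2 = 3/2
  1 + 2/3 = 5/3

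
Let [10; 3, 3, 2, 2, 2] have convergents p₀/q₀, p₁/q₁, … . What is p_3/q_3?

Using pₖ = aₖpₖ₋₁ + pₖ₋₂, qₖ = aₖqₖ₋₁ + qₖ₋₂ (with p₋₁=1, p₋₂=0, q₋₁=0, q₋₂=1):
  k=0: a=10, p=10, q=1
  k=1: a=3, p=31, q=3
  k=2: a=3, p=103, q=10
  k=3: a=2, p=237, q=23

237/23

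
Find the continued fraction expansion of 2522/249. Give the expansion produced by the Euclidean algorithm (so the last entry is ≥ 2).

[10; 7, 1, 3, 1, 1, 3]

2522 = 10*249 + 32
249 = 7*32 + 25
32 = 1*25 + 7
25 = 3*7 + 4
7 = 1*4 + 3
4 = 1*3 + 1
3 = 3*1 + 0  (stop)
So 2522/249 = [10; 7, 1, 3, 1, 1, 3].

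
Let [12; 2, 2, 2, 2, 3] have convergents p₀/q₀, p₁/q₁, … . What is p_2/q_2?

Using pₖ = aₖpₖ₋₁ + pₖ₋₂, qₖ = aₖqₖ₋₁ + qₖ₋₂ (with p₋₁=1, p₋₂=0, q₋₁=0, q₋₂=1):
  k=0: a=12, p=12, q=1
  k=1: a=2, p=25, q=2
  k=2: a=2, p=62, q=5

62/5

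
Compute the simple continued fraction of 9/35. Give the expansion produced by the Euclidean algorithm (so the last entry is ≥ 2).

[0; 3, 1, 8]

9 = 0·35 + 9
35 = 3·9 + 8
9 = 1·8 + 1
8 = 8·1 + 0  (stop)
So 9/35 = [0; 3, 1, 8].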